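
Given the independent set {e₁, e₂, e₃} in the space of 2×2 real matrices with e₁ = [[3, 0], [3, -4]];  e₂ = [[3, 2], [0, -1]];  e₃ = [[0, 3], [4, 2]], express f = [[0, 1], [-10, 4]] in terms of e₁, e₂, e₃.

Identify each element with its coordinate vector in ℝ⁴ via {E₁₁, E₁₂, E₂₁, E₂₂}.
Set up the augmented matrix [e₁ | e₂ | e₃ | f] and row-reduce.
The system has the unique solution (α₁, α₂, α₃) = (-2, 2, -1).

f = -2e₁ + 2e₂ - e₃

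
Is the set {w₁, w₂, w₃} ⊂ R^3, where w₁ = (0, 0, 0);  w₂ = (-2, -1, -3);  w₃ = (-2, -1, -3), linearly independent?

One of the vectors is the zero vector, so the set is linearly dependent.

linearly dependent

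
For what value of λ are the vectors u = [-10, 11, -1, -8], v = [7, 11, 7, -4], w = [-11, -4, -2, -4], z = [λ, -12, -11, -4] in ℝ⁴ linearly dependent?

λ = -26

The set is linearly dependent precisely when det[u; v; w; z] = 0.
Cofactor expansion gives det = 504*λ + 13104.
This vanishes exactly when λ = -26.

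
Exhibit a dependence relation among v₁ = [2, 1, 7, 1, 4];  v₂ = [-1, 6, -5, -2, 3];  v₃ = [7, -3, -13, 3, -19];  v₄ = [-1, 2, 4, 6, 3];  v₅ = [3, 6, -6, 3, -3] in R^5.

v₁ + 2v₂ + v₃ + v₄ - 2v₅ = 0

Write the vectors as columns of a matrix and find a nonzero vector in its null space.
A generator of the null space is (1, 2, 1, 1, -2).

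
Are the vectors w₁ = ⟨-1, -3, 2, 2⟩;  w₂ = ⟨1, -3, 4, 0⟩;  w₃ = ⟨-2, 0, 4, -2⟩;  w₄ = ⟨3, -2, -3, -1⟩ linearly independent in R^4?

linearly independent

Form the 4×4 matrix with these as columns; its determinant is -144.
A nonzero determinant means the columns are linearly independent.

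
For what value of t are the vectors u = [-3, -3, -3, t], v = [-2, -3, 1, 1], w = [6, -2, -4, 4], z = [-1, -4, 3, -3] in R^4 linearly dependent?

The vectors are dependent exactly when the determinant of the matrix with rows u, v, w, z vanishes.
Cofactor expansion gives det = 552 - 60*t.
Setting this to zero gives t = 46/5.

t = 46/5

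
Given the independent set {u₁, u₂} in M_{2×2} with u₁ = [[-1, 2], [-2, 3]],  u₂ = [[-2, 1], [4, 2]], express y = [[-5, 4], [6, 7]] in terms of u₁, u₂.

y = u₁ + 2u₂

Take coordinate vectors relative to {E₁₁, E₁₂, E₂₁, E₂₂}.
Since u₁, u₂ are independent, the coefficients expressing y are uniquely determined by a linear system.
Back-substitution yields (α₁, α₂) = (1, 2).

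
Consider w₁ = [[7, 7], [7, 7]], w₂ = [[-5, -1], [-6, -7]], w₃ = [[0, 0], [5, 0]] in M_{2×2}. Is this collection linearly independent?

linearly independent

Write each element as a coordinate vector in ℝ⁴ using {E₁₁, E₁₂, E₂₁, E₂₂}.
Row-reduce the matrix whose columns are w₁, w₂, w₃.
The reduction yields 3 nonzero rows, so the rank is 3.
Since rank = 3 (the number of vectors), the set is linearly independent.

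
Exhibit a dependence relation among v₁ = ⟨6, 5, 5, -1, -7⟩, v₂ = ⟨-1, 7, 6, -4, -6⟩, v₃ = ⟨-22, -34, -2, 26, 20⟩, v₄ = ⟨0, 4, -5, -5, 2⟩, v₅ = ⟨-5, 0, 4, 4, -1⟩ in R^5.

Set up α₁v₁ + … + α₅v₅ = 0 and solve the homogeneous system.
The free variable yields coefficients (3, 1, 1, 3, -1) (any nonzero multiple also works).

3v₁ + v₂ + v₃ + 3v₄ - v₅ = 0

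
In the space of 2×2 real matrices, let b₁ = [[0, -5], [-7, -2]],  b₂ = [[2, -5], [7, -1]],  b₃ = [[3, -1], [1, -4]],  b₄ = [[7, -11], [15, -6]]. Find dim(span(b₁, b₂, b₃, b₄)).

Use coordinates relative to {E₁₁, E₁₂, E₂₁, E₂₂}.
Put the 4×4 matrix [b₁|b₂|b₃|b₄] into echelon form.
Reduction leaves 3 leading entries, giving rank 3.

dim = 3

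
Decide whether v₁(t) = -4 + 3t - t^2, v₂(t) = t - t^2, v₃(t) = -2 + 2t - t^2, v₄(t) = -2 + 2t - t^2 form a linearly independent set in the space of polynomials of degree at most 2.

linearly dependent

Take coordinates with respect to the standard basis {1, t, t^2}.
There are 4 vectors in a 3-dimensional space, so they cannot be linearly independent.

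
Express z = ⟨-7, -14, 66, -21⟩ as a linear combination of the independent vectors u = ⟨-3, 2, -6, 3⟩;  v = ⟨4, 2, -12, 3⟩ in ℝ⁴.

z = -3u - 4v

Since u, v are independent, the coefficients expressing z are uniquely determined by a linear system.
Back-substitution yields (c₁, c₂) = (-3, -4).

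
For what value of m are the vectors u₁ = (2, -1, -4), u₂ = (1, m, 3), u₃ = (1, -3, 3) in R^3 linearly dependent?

m = -3

Place the vectors as rows of a 3×3 matrix; dependence ⇔ determinant zero.
Expanding, det = 10*m + 30.
This vanishes exactly when m = -3.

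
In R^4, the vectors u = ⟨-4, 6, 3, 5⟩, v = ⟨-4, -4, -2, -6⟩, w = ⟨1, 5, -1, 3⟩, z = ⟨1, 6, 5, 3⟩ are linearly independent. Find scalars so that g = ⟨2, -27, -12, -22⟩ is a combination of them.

g = -2u + v - w - z

Set up the augmented matrix [u | v | w | z | g] and row-reduce.
The system has the unique solution (a₁, …, a₄) = (-2, 1, -1, -1).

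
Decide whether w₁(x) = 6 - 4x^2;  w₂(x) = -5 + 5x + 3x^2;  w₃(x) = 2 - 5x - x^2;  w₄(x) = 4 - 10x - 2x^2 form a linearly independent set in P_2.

linearly dependent

Write each element as a coordinate vector in ℝ³ using {1, x, x^2}.
There are 4 vectors in a 3-dimensional space, so they cannot be linearly independent.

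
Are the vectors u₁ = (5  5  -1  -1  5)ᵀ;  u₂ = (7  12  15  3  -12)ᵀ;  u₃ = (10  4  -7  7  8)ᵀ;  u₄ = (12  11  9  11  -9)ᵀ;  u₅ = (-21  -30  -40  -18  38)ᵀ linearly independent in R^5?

Row-reduce the matrix whose columns are u₁, u₂, u₃, u₄, u₅.
The reduction yields 3 nonzero rows, so the rank is 3.
Since rank 3 < 5, the set is linearly dependent.
Indeed u₁ - u₂ - u₃ + u₄ = 0.

linearly dependent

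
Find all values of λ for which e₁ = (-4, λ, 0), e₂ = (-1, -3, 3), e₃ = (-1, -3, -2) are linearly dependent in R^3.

λ = -12

The vectors are dependent exactly when the determinant of the matrix with rows e₁, e₂, e₃ vanishes.
The determinant works out to -5*λ - 60.
Solving -5*λ - 60 = 0 yields λ = -12.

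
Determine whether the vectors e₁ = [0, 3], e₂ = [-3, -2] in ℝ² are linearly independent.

The matrix [e₁|e₂] has determinant 9.
A nonzero determinant means the columns are linearly independent.

linearly independent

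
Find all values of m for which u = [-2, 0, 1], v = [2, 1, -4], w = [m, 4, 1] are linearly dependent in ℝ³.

Dependence holds iff the 3×3 matrix [u v w] is singular.
Cofactor expansion gives det = -m - 26.
This vanishes exactly when m = -26.

m = -26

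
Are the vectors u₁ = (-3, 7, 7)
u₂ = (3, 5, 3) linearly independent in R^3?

linearly independent

Place the vectors as rows of a 2×3 matrix and reduce to echelon form.
The reduction yields 2 nonzero rows, so the rank is 2.
Since rank = 2 (the number of vectors), the set is linearly independent.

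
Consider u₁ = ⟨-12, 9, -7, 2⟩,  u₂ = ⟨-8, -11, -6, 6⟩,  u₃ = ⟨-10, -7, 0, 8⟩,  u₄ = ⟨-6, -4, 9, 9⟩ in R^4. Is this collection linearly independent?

The matrix [u₁|u₂|u₃|u₄] has determinant 1738.
A nonzero determinant means the columns are linearly independent.

linearly independent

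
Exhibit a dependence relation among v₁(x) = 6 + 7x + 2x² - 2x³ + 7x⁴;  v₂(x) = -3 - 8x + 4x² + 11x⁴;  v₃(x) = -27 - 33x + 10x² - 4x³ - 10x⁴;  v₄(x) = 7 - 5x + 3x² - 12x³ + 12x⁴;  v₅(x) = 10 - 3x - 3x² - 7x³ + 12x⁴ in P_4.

3v₁ - v₂ + v₃ - 2v₄ + 2v₅ = 0

Pass to coordinate vectors relative to the basis {1, x, …, x⁴}.
Write the vectors as columns of a matrix and find a nonzero vector in its null space.
The free variable yields coefficients (3, -1, 1, -2, 2) (any nonzero multiple also works).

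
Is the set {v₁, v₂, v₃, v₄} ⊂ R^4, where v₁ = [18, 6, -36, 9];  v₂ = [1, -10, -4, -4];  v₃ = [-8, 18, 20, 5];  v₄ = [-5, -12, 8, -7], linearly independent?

Form the 4×4 matrix with these as columns; its determinant is 0.
A zero determinant means the columns are linearly dependent.

linearly dependent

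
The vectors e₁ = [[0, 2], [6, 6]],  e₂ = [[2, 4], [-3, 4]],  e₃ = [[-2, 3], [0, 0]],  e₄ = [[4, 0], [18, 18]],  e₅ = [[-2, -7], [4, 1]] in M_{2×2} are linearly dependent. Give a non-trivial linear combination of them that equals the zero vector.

Write each element as a vector in ℝ⁴ using {E₁₁, E₁₂, E₂₁, E₂₂}.
Solve the homogeneous system with e₁, e₂, e₃, e₄, e₅ as columns by row-reducing the coefficient matrix.
The free variable yields coefficients (3, 0, -2, -1, 0) (any nonzero multiple also works).

3e₁ - 2e₃ - e₄ = 0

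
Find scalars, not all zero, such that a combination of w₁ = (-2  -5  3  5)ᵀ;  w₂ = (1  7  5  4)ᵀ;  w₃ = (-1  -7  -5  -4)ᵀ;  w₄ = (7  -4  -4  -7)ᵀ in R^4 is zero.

Set up α₁w₁ + … + α₄w₄ = 0 and solve the homogeneous system.
The free variable yields coefficients (0, 1, 1, 0) (any nonzero multiple also works).

w₂ + w₃ = 0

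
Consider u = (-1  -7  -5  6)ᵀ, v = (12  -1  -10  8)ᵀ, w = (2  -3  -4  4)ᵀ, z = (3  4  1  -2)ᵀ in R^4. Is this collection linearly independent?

linearly dependent

Place the vectors as rows of a 4×4 matrix and reduce to echelon form.
The reduction yields 2 nonzero rows, so the rank is 2.
Since rank 2 < 4, the set is linearly dependent.
Indeed 2u + v - 5w = 0.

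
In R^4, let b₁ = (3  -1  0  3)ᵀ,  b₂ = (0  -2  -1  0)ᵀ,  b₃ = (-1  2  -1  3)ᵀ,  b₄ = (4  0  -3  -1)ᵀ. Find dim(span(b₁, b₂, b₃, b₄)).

Form the matrix with b₁, b₂, b₃, b₄ as columns and reduce.
Reduction leaves 4 leading entries, giving rank 4.

4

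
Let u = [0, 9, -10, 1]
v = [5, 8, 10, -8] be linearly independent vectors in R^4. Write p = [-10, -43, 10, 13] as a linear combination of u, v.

p = -3u - 2v

Set up the augmented matrix [u | v | p] and row-reduce.
Back-substitution yields (α₁, α₂) = (-3, -2).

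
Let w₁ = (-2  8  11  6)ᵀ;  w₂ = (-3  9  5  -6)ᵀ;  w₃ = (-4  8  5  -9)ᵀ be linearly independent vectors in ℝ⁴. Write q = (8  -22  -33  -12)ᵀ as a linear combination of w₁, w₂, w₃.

Since w₁, w₂, w₃ are independent, the coefficients expressing q are uniquely determined by a linear system.
Back-substitution yields (a₁, a₂, a₃) = (-3, 2, -2).

q = -3w₁ + 2w₂ - 2w₃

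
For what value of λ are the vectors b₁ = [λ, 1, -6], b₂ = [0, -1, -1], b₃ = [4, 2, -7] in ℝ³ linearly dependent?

Dependence holds iff the 3×3 matrix [b₁ b₂ b₃] is singular.
The determinant works out to 9*λ - 28.
This vanishes exactly when λ = 28/9.

λ = 28/9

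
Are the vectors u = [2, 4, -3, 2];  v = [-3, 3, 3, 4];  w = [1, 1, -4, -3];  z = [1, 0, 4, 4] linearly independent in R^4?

Row-reduce the matrix whose columns are u, v, w, z.
The reduction yields 4 nonzero rows, so the rank is 4.
Since rank = 4 (the number of vectors), the set is linearly independent.

linearly independent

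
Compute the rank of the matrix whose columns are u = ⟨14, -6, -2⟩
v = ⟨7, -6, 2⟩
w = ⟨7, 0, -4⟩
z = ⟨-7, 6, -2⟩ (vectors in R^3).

Apply Gaussian elimination to the matrix whose rows are u, v, w, z.
Reduction leaves 2 leading entries, giving rank 2.
(With 4 elements in a 3-dimensional space the rank is at most 3.)

rank 2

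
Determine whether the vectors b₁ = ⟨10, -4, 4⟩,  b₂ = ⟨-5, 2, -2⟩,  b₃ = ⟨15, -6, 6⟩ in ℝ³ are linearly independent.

Row-reduce the matrix whose columns are b₁, b₂, b₃.
The reduction yields 1 nonzero row, so the rank is 1.
Since rank 1 < 3, the set is linearly dependent.

linearly dependent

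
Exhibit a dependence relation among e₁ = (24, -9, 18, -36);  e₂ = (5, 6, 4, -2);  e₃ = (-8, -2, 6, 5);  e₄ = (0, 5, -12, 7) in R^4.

e₁ + 3e₃ + 3e₄ = 0

Write the vectors as columns of a matrix and find a nonzero vector in its null space.
A generator of the null space is (1, 0, 3, 3).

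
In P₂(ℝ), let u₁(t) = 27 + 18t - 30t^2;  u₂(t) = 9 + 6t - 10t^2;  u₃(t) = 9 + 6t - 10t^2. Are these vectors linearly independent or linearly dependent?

Write each element as a coordinate vector in ℝ³ using {1, t, t^2}.
The matrix [u₁|u₂|u₃] has determinant 0.
A zero determinant means the columns are linearly dependent.
Indeed u₁ - 3u₂ = 0.

linearly dependent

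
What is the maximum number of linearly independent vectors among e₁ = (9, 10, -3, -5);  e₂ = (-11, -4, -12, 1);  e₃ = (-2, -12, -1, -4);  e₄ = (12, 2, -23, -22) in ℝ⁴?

3

Put the 4×4 matrix [e₁|e₂|e₃|e₄] into echelon form.
The echelon form has 3 nonzero rows, so the rank is 3.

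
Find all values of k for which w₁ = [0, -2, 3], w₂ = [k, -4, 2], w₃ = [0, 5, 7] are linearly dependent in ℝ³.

k = 0

The set is linearly dependent precisely when det[w₁; w₂; w₃] = 0.
Cofactor expansion gives det = 29*k.
This vanishes exactly when k = 0.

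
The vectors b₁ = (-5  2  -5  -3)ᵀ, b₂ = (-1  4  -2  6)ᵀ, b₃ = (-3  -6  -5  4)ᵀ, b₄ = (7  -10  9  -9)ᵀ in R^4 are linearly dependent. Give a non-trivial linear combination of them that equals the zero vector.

b₁ + 2b₂ + b₄ = 0

Set up α₁b₁ + … + α₄b₄ = 0 and solve the homogeneous system.
The free variable yields coefficients (1, 2, 0, 1) (any nonzero multiple also works).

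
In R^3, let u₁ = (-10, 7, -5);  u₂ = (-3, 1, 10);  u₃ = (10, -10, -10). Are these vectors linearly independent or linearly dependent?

The matrix [u₁|u₂|u₃] has determinant -510.
A nonzero determinant means the columns are linearly independent.

linearly independent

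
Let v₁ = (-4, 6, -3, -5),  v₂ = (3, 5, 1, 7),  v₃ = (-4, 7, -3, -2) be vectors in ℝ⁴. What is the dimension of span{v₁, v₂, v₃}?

Apply Gaussian elimination to the matrix whose rows are v₁, v₂, v₃.
Exactly 3 pivots survive; hence the rank is 3.

dim = 3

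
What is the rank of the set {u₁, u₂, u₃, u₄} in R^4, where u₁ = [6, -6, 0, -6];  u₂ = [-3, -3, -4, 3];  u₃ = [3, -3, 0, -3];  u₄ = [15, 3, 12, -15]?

rank 2

Apply Gaussian elimination to the matrix whose rows are u₁, u₂, u₃, u₄.
Exactly 2 pivots survive; hence the rank is 2.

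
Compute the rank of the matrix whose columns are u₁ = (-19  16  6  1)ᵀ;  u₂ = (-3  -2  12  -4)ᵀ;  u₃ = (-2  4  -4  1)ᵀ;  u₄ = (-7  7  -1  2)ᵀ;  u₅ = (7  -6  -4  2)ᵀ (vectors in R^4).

3

Row-reduce the 5×4 matrix with these as rows.
There are 3 pivot columns, so rank = 3.
(With 5 elements in a 4-dimensional space the rank is at most 4.)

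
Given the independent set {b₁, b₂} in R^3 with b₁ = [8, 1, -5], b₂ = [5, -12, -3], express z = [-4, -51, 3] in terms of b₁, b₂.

z = -3b₁ + 4b₂

Since b₁, b₂ are independent, the coefficients expressing z are uniquely determined by a linear system.
Row-reducing the augmented matrix gives the unique coefficients (c₁, c₂) = (-3, 4).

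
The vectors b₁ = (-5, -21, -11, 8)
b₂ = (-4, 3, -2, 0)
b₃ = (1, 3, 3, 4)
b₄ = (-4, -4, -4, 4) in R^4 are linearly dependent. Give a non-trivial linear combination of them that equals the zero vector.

b₁ + 2b₂ + b₃ - 3b₄ = 0

Write the vectors as columns of a matrix and find a nonzero vector in its null space.
One solution (up to scaling) is (1, 2, 1, -3).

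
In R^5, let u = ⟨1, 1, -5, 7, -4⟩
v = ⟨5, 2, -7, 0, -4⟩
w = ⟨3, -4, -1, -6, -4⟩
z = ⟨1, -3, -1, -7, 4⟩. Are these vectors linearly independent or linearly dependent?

Row-reduce the matrix whose columns are u, v, w, z.
The reduction yields 4 nonzero rows, so the rank is 4.
Since rank = 4 (the number of vectors), the set is linearly independent.

linearly independent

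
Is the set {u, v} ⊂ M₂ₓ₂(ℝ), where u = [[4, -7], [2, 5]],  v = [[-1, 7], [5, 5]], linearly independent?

linearly independent

Take coordinates with respect to the standard basis {E₁₁, E₁₂, E₂₁, E₂₂}.
Row-reduce the matrix whose columns are u, v.
The reduction yields 2 nonzero rows, so the rank is 2.
Since rank = 2 (the number of vectors), the set is linearly independent.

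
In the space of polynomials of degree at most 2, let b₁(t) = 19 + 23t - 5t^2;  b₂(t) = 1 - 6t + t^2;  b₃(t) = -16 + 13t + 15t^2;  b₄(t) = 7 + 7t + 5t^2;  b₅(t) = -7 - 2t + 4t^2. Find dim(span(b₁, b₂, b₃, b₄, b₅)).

Pass to coordinate vectors with respect to the basis {1, t, t^2}.
Row-reduce the 5×3 matrix with these as rows.
Reduction leaves 3 leading entries, giving rank 3.
(With 5 elements in a 3-dimensional space the rank is at most 3.)

dim = 3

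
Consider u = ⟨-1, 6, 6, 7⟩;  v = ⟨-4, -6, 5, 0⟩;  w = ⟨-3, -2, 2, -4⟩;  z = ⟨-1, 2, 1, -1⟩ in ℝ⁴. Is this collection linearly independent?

linearly independent

The matrix [u|v|w|z] has determinant -42.
A nonzero determinant means the columns are linearly independent.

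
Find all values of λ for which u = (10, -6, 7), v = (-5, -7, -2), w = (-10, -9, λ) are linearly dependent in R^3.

Place the vectors as rows of a 3×3 matrix; dependence ⇔ determinant zero.
Cofactor expansion gives det = -100*λ - 475.
Setting this to zero gives λ = -19/4.

λ = -19/4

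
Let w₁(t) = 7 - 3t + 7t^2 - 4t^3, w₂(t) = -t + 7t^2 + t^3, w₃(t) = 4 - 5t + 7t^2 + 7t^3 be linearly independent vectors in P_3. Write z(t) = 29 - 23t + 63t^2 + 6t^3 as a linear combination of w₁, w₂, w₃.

Work in coordinates with respect to the standard basis {1, t, …, t^3}.
Write z = a₁w₁ + … + a₃w₃ and equate components.
The system has the unique solution (a₁, a₂, a₃) = (3, 4, 2).

z = 3w₁ + 4w₂ + 2w₃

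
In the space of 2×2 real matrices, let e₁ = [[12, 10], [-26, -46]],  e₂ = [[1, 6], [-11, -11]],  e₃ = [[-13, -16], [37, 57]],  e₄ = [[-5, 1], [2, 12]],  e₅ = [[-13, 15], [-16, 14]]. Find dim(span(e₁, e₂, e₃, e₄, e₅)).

Use coordinates relative to {E₁₁, E₁₂, E₂₁, E₂₂}.
Row-reduce the 5×4 matrix with these as rows.
The echelon form has 2 nonzero rows, so the rank is 2.
(With 5 elements in a 4-dimensional space the rank is at most 4.)

2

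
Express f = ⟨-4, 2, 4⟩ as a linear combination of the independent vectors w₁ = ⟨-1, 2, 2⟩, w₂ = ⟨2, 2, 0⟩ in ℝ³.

f = 2w₁ - w₂

Solve the system with w₁, w₂ as columns and f as the right-hand side.
Back-substitution yields (a₁, a₂) = (2, -1).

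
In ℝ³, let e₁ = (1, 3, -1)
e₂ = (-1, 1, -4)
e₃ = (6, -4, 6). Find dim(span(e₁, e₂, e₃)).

dim = 3

Put the 3×3 matrix [e₁|e₂|e₃] into echelon form.
There are 3 pivot columns, so rank = 3.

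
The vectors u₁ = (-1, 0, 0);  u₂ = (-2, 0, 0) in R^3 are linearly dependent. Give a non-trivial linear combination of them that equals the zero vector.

2u₁ - u₂ = 0

Write the vectors as columns of a matrix and find a nonzero vector in its null space.
The free variable yields coefficients (2, -1) (any nonzero multiple also works).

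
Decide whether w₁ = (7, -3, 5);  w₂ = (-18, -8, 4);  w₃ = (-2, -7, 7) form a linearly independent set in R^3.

The matrix [w₁|w₂|w₃] has determinant 0.
A zero determinant means the columns are linearly dependent.
Indeed 2w₁ + w₂ - 2w₃ = 0.

linearly dependent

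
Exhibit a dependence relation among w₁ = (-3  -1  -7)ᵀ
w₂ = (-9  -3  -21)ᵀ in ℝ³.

3w₁ - w₂ = 0

Solve the homogeneous system with w₁, w₂ as columns by row-reducing the coefficient matrix.
A generator of the null space is (3, -1).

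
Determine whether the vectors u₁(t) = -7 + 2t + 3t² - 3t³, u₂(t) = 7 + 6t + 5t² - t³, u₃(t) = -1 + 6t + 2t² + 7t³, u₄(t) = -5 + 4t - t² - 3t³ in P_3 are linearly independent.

Write each element as a coordinate vector in ℝ⁴ using {1, t, …, t³}.
Form the 4×4 matrix with these as columns; its determinant is -3192.
A nonzero determinant means the columns are linearly independent.

linearly independent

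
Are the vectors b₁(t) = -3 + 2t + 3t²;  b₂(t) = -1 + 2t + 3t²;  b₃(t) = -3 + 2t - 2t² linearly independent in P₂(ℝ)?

Take coordinates with respect to the standard basis {1, t, t²}.
Form the 3×3 matrix with these as columns; its determinant is 20.
A nonzero determinant means the columns are linearly independent.

linearly independent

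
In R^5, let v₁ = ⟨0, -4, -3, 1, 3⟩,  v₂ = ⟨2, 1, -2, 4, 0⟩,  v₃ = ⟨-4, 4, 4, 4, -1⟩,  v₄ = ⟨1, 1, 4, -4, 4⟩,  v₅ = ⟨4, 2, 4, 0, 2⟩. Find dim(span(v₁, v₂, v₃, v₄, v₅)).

5

Form the matrix with v₁, v₂, v₃, v₄, v₅ as columns and reduce.
There are 5 pivot columns, so rank = 5.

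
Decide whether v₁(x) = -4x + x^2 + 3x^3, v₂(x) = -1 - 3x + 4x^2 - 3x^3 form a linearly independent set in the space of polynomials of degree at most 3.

Write each element as a coordinate vector in ℝ⁴ using {1, x, …, x^3}.
Row-reduce the matrix whose columns are v₁, v₂.
The reduction yields 2 nonzero rows, so the rank is 2.
Since rank = 2 (the number of vectors), the set is linearly independent.

linearly independent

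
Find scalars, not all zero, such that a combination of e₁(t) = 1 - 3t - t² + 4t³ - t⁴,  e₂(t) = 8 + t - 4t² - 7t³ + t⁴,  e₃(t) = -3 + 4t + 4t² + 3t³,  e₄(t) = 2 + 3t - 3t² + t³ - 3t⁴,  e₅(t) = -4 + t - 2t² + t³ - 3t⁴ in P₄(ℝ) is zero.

Pass to coordinate vectors relative to the basis {1, t, …, t⁴}.
Set up α₁e₁ + … + α₅e₅ = 0 and solve the homogeneous system.
A generator of the null space is (1, 1, 1, -1, 1).

e₁ + e₂ + e₃ - e₄ + e₅ = 0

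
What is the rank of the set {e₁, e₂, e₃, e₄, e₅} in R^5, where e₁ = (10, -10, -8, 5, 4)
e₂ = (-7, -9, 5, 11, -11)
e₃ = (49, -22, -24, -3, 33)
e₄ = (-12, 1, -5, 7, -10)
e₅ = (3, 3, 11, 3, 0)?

4

Row-reduce the 5×5 matrix with these as rows.
Exactly 4 pivots survive; hence the rank is 4.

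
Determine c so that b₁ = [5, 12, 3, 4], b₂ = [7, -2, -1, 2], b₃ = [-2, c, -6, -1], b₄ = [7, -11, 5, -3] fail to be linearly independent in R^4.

c = -9

Dependence holds iff the 4×4 matrix [b₁ b₂ b₃ b₄] is singular.
The determinant works out to -238*c - 2142.
This vanishes exactly when c = -9.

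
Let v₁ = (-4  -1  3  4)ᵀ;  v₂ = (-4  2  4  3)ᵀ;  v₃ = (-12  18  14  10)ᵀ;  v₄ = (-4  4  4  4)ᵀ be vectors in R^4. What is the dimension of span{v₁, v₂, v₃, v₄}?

Form the matrix with v₁, v₂, v₃, v₄ as columns and reduce.
Exactly 3 pivots survive; hence the rank is 3.

dim = 3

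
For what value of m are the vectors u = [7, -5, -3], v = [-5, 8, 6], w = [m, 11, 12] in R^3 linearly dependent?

The vectors are dependent exactly when the determinant of the matrix with rows u, v, w vanishes.
Cofactor expansion gives det = 75 - 6*m.
Setting this to zero gives m = 25/2.

m = 25/2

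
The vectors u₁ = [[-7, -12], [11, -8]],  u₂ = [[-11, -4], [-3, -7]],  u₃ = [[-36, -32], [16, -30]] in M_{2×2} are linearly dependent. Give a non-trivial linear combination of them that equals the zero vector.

Take coordinates with respect to {E₁₁, E₁₂, E₂₁, E₂₂}.
Row-reduce the matrix with u₁, u₂, u₃ as columns; the null space gives the coefficients.
The free variable yields coefficients (2, 2, -1) (any nonzero multiple also works).

2u₁ + 2u₂ - u₃ = 0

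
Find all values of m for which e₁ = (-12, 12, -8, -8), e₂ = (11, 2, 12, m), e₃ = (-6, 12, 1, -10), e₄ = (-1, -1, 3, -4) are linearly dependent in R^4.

m = 1/2

Dependence holds iff the 4×4 matrix [e₁ e₂ e₃ e₄] is singular.
The determinant works out to 192 - 384*m.
Solving 192 - 384*m = 0 yields m = 1/2.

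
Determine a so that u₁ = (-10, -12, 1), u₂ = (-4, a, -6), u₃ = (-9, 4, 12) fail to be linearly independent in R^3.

Place the vectors as rows of a 3×3 matrix; dependence ⇔ determinant zero.
Expanding, det = -111*a - 1480.
Setting this to zero gives a = -40/3.

a = -40/3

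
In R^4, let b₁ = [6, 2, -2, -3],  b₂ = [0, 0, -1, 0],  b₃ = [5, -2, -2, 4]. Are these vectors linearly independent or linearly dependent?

Row-reduce the matrix whose columns are b₁, b₂, b₃.
The reduction yields 3 nonzero rows, so the rank is 3.
Since rank = 3 (the number of vectors), the set is linearly independent.

linearly independent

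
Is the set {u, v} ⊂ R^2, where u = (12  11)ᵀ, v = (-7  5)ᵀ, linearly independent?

The matrix [u|v] has determinant 137.
A nonzero determinant means the columns are linearly independent.

linearly independent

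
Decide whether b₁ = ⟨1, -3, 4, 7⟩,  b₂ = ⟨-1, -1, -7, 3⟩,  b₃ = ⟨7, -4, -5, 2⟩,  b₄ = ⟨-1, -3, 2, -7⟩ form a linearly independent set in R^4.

Form the 4×4 matrix with these as columns; its determinant is -2934.
A nonzero determinant means the columns are linearly independent.

linearly independent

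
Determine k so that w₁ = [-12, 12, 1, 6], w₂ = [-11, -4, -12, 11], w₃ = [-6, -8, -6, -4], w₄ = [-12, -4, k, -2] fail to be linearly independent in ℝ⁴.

Dependence holds iff the 4×4 matrix [w₁ w₂ w₃ w₄] is singular.
Expanding, det = 2184*k + 14040.
This vanishes exactly when k = -45/7.

k = -45/7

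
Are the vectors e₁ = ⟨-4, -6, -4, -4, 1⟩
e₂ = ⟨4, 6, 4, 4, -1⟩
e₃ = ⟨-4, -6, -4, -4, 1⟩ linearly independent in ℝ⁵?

linearly dependent

Row-reduce the matrix whose columns are e₁, e₂, e₃.
The reduction yields 1 nonzero row, so the rank is 1.
Since rank 1 < 3, the set is linearly dependent.
Indeed e₁ + e₂ = 0.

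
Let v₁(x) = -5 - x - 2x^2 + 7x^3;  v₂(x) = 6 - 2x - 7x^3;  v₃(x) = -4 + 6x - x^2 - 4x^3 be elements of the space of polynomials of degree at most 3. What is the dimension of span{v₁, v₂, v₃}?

Use coordinates relative to {1, x, …, x^3}.
Apply Gaussian elimination to the matrix whose rows are v₁, v₂, v₃.
Exactly 3 pivots survive; hence the rank is 3.

3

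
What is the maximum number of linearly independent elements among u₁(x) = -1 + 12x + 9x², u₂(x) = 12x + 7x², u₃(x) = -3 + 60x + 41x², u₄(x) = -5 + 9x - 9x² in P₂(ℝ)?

3

Represent each element by its coordinate vector in ℝ³.
Form the matrix with u₁, u₂, u₃, u₄ as columns and reduce.
There are 3 pivot columns, so rank = 3.
(With 4 elements in a 3-dimensional space the rank is at most 3.)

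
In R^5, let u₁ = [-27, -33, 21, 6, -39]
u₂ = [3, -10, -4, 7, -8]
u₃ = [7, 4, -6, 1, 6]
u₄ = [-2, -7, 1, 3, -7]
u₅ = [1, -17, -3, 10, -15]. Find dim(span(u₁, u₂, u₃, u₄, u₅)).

Row-reduce the 5×5 matrix with these as rows.
The echelon form has 2 nonzero rows, so the rank is 2.

2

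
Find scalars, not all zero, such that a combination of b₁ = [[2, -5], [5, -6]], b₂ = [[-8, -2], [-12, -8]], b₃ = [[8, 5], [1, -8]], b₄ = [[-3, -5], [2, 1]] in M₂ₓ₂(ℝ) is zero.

Write each element as a vector in ℝ⁴ using {E₁₁, E₁₂, E₂₁, E₂₂}.
Set up α₁b₁ + … + α₄b₄ = 0 and solve the homogeneous system.
A generator of the null space is (1, 0, -1, -2).

b₁ - b₃ - 2b₄ = 0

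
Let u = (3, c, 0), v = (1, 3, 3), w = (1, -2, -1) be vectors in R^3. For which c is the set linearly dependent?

c = -9/4

The set is linearly dependent precisely when det[u; v; w] = 0.
Cofactor expansion gives det = 4*c + 9.
This vanishes exactly when c = -9/4.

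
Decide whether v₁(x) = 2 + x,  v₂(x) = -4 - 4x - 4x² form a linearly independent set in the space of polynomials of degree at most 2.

Write each element as a coordinate vector in ℝ³ using {1, x, x²}.
Place the vectors as rows of a 2×3 matrix and reduce to echelon form.
The reduction yields 2 nonzero rows, so the rank is 2.
Since rank = 2 (the number of vectors), the set is linearly independent.

linearly independent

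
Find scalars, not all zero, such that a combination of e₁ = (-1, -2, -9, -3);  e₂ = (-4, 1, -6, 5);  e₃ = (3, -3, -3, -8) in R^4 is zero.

e₁ - e₂ - e₃ = 0

Solve the homogeneous system with e₁, e₂, e₃ as columns by row-reducing the coefficient matrix.
A generator of the null space is (1, -1, -1).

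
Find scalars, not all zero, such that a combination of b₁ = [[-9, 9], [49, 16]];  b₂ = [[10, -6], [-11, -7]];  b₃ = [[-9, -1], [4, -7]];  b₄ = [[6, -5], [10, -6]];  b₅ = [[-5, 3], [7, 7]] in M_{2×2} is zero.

b₁ + 3b₂ + b₃ - 2b₄ = 0

Pass to coordinate vectors relative to the basis {E₁₁, E₁₂, E₂₁, E₂₂}.
Solve the homogeneous system with b₁, b₂, b₃, b₄, b₅ as columns by row-reducing the coefficient matrix.
The free variable yields coefficients (1, 3, 1, -2, 0) (any nonzero multiple also works).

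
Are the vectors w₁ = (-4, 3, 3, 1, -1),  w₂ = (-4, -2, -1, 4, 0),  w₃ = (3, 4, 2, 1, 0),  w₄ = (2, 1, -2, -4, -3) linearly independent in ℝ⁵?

Place the vectors as rows of a 4×5 matrix and reduce to echelon form.
The reduction yields 4 nonzero rows, so the rank is 4.
Since rank = 4 (the number of vectors), the set is linearly independent.

linearly independent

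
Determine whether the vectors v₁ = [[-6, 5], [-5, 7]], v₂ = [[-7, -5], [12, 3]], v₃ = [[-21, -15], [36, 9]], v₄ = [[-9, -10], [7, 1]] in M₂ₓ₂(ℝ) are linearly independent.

linearly dependent

Take coordinates with respect to the standard basis {E₁₁, E₁₂, E₂₁, E₂₂}.
One vector is a scalar multiple of another, so the set is dependent.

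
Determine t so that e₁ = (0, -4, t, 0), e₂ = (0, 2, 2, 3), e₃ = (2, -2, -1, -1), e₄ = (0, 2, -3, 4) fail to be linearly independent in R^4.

t = -34

The vectors are dependent exactly when the determinant of the matrix with rows e₁, e₂, e₃, e₄ vanishes.
Expanding, det = -4*t - 136.
This vanishes exactly when t = -34.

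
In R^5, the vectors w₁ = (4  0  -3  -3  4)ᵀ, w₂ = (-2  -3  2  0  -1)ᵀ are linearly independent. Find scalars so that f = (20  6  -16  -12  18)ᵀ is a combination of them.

Write f = α₁w₁ + α₂w₂ and equate components.
Back-substitution yields (α₁, α₂) = (4, -2).

f = 4w₁ - 2w₂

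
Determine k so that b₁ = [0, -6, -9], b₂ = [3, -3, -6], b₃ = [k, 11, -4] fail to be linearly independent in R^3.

Place the vectors as rows of a 3×3 matrix; dependence ⇔ determinant zero.
The determinant works out to 9*k - 369.
This vanishes exactly when k = 41.

k = 41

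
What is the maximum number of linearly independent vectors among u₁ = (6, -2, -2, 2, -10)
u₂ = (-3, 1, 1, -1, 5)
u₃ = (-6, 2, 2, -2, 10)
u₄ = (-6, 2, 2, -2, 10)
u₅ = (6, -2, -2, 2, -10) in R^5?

1

Put the 5×5 matrix [u₁|u₂|u₃|u₄|u₅] into echelon form.
There is 1 pivot column, so rank = 1.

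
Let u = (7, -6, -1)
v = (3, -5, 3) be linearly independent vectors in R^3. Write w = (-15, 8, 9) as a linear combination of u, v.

Since u, v are independent, the coefficients expressing w are uniquely determined by a linear system.
Row-reducing the augmented matrix gives the unique coefficients (α₁, α₂) = (-3, 2).

w = -3u + 2v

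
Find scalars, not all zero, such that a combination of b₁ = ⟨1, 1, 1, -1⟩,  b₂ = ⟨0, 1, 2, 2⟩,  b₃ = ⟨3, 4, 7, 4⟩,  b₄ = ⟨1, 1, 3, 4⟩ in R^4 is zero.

Write the vectors as columns of a matrix and find a nonzero vector in its null space.
The free variable yields coefficients (2, 1, -1, 1) (any nonzero multiple also works).

2b₁ + b₂ - b₃ + b₄ = 0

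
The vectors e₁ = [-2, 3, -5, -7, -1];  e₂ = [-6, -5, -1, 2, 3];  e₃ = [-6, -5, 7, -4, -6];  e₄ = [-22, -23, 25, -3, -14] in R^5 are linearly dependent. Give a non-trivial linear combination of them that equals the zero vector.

Solve the homogeneous system with e₁, e₂, e₃, e₄ as columns by row-reducing the coefficient matrix.
A generator of the null space is (1, -1, -3, 1).

e₁ - e₂ - 3e₃ + e₄ = 0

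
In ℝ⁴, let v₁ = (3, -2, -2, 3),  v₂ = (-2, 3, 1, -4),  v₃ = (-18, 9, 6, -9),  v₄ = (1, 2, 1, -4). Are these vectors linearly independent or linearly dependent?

linearly dependent

The matrix [v₁|v₂|v₃|v₄] has determinant 0.
A zero determinant means the columns are linearly dependent.
Indeed 3v₁ - 3v₂ + v₃ + 3v₄ = 0.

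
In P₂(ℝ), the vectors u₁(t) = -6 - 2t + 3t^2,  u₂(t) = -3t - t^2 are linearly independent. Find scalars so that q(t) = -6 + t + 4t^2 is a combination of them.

q = u₁ - u₂

Take coordinate vectors relative to {1, t, t^2}.
Solve the system with u₁, u₂ as columns and q as the right-hand side.
Row-reducing the augmented matrix gives the unique coefficients (α₁, α₂) = (1, -1).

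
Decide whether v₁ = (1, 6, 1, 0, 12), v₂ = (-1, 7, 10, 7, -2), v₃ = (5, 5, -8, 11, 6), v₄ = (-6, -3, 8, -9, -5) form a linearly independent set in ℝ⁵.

linearly independent

Row-reduce the matrix whose columns are v₁, v₂, v₃, v₄.
The reduction yields 4 nonzero rows, so the rank is 4.
Since rank = 4 (the number of vectors), the set is linearly independent.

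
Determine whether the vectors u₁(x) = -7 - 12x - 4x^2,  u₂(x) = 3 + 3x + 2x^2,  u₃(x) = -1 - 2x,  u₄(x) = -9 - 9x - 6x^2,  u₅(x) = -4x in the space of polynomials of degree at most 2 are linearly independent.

Take coordinates with respect to the standard basis {1, x, x^2}.
There are 5 vectors in a 3-dimensional space, so they cannot be linearly independent.

linearly dependent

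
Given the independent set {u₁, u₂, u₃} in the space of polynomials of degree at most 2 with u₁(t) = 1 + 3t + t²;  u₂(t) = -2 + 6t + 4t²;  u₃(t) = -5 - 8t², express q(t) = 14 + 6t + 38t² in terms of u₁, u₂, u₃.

Identify each element with its coordinate vector in ℝ³ via {1, t, t²}.
Since u₁, u₂, u₃ are independent, the coefficients expressing q are uniquely determined by a linear system.
Row-reducing the augmented matrix gives the unique coefficients (α₁, α₂, α₃) = (-2, 2, -4).

q = -2u₁ + 2u₂ - 4u₃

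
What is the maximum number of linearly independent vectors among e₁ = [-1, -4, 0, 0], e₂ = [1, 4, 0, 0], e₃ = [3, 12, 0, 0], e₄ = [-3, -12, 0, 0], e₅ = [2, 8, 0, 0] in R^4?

1

Row-reduce the 5×4 matrix with these as rows.
There is 1 pivot column, so rank = 1.
(With 5 elements in a 4-dimensional space the rank is at most 4.)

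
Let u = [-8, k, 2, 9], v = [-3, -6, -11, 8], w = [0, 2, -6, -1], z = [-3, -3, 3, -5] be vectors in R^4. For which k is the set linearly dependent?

k = -53/3

The set is linearly dependent precisely when det[u; v; w; z] = 0.
Cofactor expansion gives det = 276*k + 4876.
This vanishes exactly when k = -53/3.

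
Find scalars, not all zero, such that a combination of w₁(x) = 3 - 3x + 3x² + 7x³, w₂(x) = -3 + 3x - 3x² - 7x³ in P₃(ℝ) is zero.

w₁ + w₂ = 0

Write each element as a vector in ℝ⁴ using {1, x, …, x³}.
Row-reduce the matrix with w₁, w₂ as columns; the null space gives the coefficients.
A generator of the null space is (1, 1).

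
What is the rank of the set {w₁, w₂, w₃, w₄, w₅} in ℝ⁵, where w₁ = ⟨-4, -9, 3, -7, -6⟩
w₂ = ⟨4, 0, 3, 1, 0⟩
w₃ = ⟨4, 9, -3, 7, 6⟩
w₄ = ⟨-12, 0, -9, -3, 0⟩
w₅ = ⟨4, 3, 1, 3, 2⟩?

Row-reduce the 5×5 matrix with these as rows.
Reduction leaves 2 leading entries, giving rank 2.

rank 2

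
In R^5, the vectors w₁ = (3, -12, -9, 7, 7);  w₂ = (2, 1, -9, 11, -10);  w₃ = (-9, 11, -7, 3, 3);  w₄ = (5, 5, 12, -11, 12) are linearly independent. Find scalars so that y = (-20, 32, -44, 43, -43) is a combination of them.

y = -w₁ + 3w₂ + 2w₃ - w₄

Since w₁, w₂, w₃, w₄ are independent, the coefficients expressing y are uniquely determined by a linear system.
Row-reducing the augmented matrix gives the unique coefficients (c₁, …, c₄) = (-1, 3, 2, -1).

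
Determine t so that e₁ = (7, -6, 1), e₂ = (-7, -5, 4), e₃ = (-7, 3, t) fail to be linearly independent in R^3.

Dependence holds iff the 3×3 matrix [e₁ e₂ e₃] is singular.
Cofactor expansion gives det = 28 - 77*t.
Setting this to zero gives t = 4/11.

t = 4/11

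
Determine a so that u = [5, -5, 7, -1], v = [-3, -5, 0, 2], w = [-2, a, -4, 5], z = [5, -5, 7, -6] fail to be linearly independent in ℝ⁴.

a = 30/7

The set is linearly dependent precisely when det[u; v; w; z] = 0.
Cofactor expansion gives det = 105*a - 450.
This vanishes exactly when a = 30/7.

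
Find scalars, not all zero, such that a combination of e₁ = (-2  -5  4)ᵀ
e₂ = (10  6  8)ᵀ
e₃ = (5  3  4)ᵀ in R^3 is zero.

e₂ - 2e₃ = 0

Set up α₁e₁ + … + α₃e₃ = 0 and solve the homogeneous system.
The free variable yields coefficients (0, 1, -2) (any nonzero multiple also works).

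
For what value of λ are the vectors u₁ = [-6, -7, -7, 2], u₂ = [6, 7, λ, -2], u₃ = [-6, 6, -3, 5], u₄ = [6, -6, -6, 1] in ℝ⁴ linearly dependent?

λ = 7

The vectors are dependent exactly when the determinant of the matrix with rows u₁, u₂, u₃, u₄ vanishes.
Cofactor expansion gives det = 468*λ - 3276.
This vanishes exactly when λ = 7.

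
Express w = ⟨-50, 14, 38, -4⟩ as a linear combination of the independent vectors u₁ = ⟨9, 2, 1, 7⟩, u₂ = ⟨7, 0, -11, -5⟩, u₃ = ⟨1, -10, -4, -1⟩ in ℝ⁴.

w = -3u₁ - 3u₂ - 2u₃

Since u₁, u₂, u₃ are independent, the coefficients expressing w are uniquely determined by a linear system.
Back-substitution yields (c₁, c₂, c₃) = (-3, -3, -2).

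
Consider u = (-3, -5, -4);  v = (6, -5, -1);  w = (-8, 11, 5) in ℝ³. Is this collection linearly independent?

Form the 3×3 matrix with these as columns; its determinant is 48.
A nonzero determinant means the columns are linearly independent.

linearly independent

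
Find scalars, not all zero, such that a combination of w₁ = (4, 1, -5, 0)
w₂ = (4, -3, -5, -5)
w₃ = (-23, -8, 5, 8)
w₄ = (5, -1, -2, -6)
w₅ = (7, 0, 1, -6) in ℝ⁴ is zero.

3w₁ - 2w₂ + w₃ + w₄ + 2w₅ = 0

Solve the homogeneous system with w₁, w₂, w₃, w₄, w₅ as columns by row-reducing the coefficient matrix.
A generator of the null space is (3, -2, 1, 1, 2).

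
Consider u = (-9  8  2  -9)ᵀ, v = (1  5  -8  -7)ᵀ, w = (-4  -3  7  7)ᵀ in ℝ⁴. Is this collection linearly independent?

linearly independent

Row-reduce the matrix whose columns are u, v, w.
The reduction yields 3 nonzero rows, so the rank is 3.
Since rank = 3 (the number of vectors), the set is linearly independent.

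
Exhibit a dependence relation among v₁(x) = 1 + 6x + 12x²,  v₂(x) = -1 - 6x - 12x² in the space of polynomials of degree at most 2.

Take coordinates with respect to {1, x, x²}.
Write the vectors as columns of a matrix and find a nonzero vector in its null space.
The free variable yields coefficients (1, 1) (any nonzero multiple also works).

v₁ + v₂ = 0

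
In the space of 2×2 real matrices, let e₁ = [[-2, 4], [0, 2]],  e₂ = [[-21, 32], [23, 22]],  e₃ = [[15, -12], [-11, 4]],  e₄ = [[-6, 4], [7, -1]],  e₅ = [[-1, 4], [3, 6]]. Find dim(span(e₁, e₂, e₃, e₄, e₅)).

Use coordinates relative to {E₁₁, E₁₂, E₂₁, E₂₂}.
Apply Gaussian elimination to the matrix whose rows are e₁, e₂, e₃, e₄, e₅.
Reduction leaves 3 leading entries, giving rank 3.
(With 5 elements in a 4-dimensional space the rank is at most 4.)

3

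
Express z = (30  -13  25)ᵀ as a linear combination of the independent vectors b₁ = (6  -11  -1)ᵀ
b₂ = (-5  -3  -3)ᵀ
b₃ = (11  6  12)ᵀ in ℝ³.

z = 2b₁ + 3b₂ + 3b₃

Write z = α₁b₁ + … + α₃b₃ and equate components.
Back-substitution yields (α₁, α₂, α₃) = (2, 3, 3).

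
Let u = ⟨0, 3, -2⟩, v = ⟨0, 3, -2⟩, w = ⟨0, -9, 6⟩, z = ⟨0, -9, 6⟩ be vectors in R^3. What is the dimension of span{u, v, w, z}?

1

Row-reduce the 4×3 matrix with these as rows.
There is 1 pivot column, so rank = 1.
(With 4 elements in a 3-dimensional space the rank is at most 3.)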